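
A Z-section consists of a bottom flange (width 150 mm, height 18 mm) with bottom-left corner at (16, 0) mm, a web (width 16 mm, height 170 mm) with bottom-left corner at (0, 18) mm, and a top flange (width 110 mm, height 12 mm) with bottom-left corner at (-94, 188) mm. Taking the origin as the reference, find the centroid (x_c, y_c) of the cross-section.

x_c = 32.04 mm, y_c = 83.17 mm

bottom flange: A = 150 × 18 = 2700.00, centroid at (91.00, 9.00).
web: A = 16 × 170 = 2720.00, centroid at (8.00, 103.00).
top flange: A = 110 × 12 = 1320.00, centroid at (-39.00, 194.00).
ΣA = 6740.00 mm², ΣAx_c = 215980.00 mm³, ΣAy_c = 560540.00 mm³.
x_c = 215980.00/6740.00 = 32.04 mm; y_c = 560540.00/6740.00 = 83.17 mm.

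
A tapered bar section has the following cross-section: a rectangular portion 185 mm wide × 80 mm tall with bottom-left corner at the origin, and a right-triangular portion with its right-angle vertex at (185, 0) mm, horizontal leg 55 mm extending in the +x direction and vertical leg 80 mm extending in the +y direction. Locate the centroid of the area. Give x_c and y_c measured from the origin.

rectangular portion: A = 185 × 80 = 14800.00, centroid at (92.50, 40.00).
triangular portion: A = ½·55·80 = 2200.00, centroid at (203.33, 26.67).
ΣA = 17000.00 mm², ΣAx_c = 1816333.33 mm³, ΣAy_c = 650666.67 mm³.
x_c = 1816333.33/17000.00 = 106.84 mm; y_c = 650666.67/17000.00 = 38.27 mm.

x_c = 106.84 mm, y_c = 38.27 mm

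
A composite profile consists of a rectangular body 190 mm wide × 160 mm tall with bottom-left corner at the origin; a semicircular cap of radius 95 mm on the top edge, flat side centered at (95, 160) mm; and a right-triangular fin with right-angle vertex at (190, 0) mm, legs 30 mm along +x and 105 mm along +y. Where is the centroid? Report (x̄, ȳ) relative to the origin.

x̄ = 98.58 mm, ȳ = 115.42 mm

rectangular body: A = 190 × 160 = 30400.00, centroid at (95.00, 80.00).
semicircular top: A = ½π·95² = 14176.44, centroid at (95.00, 200.32).
triangular fin: A = ½·30·105 = 1575.00, centroid at (200.00, 35.00).
ΣA = 46151.44 mm², ΣAx̄ = 4549761.50 mm³, ΣAȳ = 5326938.23 mm³.
x̄ = 4549761.50/46151.44 = 98.58 mm; ȳ = 5326938.23/46151.44 = 115.42 mm.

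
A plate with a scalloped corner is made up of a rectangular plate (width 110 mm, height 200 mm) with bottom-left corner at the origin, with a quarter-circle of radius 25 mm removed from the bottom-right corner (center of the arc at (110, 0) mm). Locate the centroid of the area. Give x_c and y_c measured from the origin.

x_c = 53.99 mm, y_c = 102.04 mm

plate: A = 110 × 200 = 22000.00, centroid at (55.00, 100.00).
removed quarter-circle: A = −¼π·25² = -490.87, centroid at (99.39, 10.61).
ΣA = 21509.13 mm², ΣAx_c = 1161212.21 mm³, ΣAy_c = 2194791.67 mm³.
x_c = 1161212.21/21509.13 = 53.99 mm; y_c = 2194791.67/21509.13 = 102.04 mm.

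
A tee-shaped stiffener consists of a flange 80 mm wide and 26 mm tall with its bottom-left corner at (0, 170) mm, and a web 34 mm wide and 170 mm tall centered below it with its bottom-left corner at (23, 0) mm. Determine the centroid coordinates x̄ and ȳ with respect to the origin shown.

x̄ = 40.00 mm, ȳ = 110.93 mm

web: A = 34 × 170 = 5780.00, centroid at (40.00, 85.00).
flange: A = 80 × 26 = 2080.00, centroid at (40.00, 183.00).
ΣA = 7860.00 mm²
ΣAx̄ = (5780.00)(40.00) + (2080.00)(40.00) = 314400.00 mm³
ΣAȳ = (5780.00)(85.00) + (2080.00)(183.00) = 871940.00 mm³
x̄ = 314400.00 / 7860.00 = 40.00 mm
ȳ = 871940.00 / 7860.00 = 110.93 mm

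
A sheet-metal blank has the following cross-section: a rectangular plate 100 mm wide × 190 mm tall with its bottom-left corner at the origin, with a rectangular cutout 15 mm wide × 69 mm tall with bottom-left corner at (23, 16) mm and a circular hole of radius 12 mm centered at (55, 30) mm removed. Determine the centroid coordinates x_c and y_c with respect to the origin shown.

x_c = 51.02 mm, y_c = 99.31 mm

plate: A = 100 × 190 = 19000.00, centroid at (50.00, 95.00).
hole 1: A = −(15 × 69) = -1035.00, centroid at (30.50, 50.50).
hole 2: A = −π·12² = -452.39, centroid at (55.00, 30.00).
ΣA = 17512.61 mm², ΣAx_c = 893551.09 mm³, ΣAy_c = 1739160.82 mm³.
x_c = 893551.09/17512.61 = 51.02 mm; y_c = 1739160.82/17512.61 = 99.31 mm.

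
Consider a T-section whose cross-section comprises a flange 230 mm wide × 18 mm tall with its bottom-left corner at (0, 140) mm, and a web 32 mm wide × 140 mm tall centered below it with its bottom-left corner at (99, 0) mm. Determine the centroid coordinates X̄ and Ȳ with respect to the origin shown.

web: A = 32 × 140 = 4480.00, centroid at (115.00, 70.00).
flange: A = 230 × 18 = 4140.00, centroid at (115.00, 149.00).
ΣA = 8620.00 mm², ΣAX̄ = 991300.00 mm³, ΣAȲ = 930460.00 mm³.
X̄ = 991300.00/8620.00 = 115.00 mm; Ȳ = 930460.00/8620.00 = 107.94 mm.

X̄ = 115.00 mm, Ȳ = 107.94 mm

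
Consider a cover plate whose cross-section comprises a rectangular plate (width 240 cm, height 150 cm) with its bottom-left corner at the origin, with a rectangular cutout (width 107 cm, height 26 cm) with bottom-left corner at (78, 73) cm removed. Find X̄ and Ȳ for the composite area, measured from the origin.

X̄ = 119.04 cm, Ȳ = 74.08 cm

plate: A = 240 × 150 = 36000.00, centroid at (120.00, 75.00).
hole: A = −(107 × 26) = -2782.00, centroid at (131.50, 86.00).
ΣA = 33218.00 cm², ΣAX̄ = 3954167.00 cm³, ΣAȲ = 2460748.00 cm³.
X̄ = 3954167.00/33218.00 = 119.04 cm; Ȳ = 2460748.00/33218.00 = 74.08 cm.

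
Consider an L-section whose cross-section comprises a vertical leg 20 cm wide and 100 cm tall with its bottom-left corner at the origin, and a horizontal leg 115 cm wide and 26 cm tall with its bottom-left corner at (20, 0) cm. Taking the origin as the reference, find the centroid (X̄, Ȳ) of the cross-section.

Part | A | x̄ᵢ | ȳᵢ | A·x̄ᵢ | A·ȳᵢ
vertical leg | 2000.00 | 10.00 | 50.00 | 20000.00 | 100000.00
horizontal leg | 2990.00 | 77.50 | 13.00 | 231725.00 | 38870.00
Σ | 4990.00 |  |  | 251725.00 | 138870.00
X̄ = 251725.00 / 4990.00 = 50.45 cm
Ȳ = 138870.00 / 4990.00 = 27.83 cm

X̄ = 50.45 cm, Ȳ = 27.83 cm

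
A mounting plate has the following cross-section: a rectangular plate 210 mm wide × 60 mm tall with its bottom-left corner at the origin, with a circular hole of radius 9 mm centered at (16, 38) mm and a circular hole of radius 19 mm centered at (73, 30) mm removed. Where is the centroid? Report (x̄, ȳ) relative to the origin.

x̄ = 110.26 mm, ȳ = 29.82 mm

plate: A = 210 × 60 = 12600.00, centroid at (105.00, 30.00).
hole 1: A = −π·9² = -254.47, centroid at (16.00, 38.00).
hole 2: A = −π·19² = -1134.11, centroid at (73.00, 30.00).
ΣA = 11211.42 mm², ΣAx̄ = 1236138.10 mm³, ΣAȳ = 334306.73 mm³.
x̄ = 1236138.10/11211.42 = 110.26 mm; ȳ = 334306.73/11211.42 = 29.82 mm.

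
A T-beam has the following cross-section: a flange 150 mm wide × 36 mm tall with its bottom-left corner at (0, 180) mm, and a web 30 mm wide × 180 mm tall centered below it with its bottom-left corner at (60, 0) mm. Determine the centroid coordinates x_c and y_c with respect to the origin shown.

web: A = 30 × 180 = 5400.00, centroid at (75.00, 90.00).
flange: A = 150 × 36 = 5400.00, centroid at (75.00, 198.00).
ΣA = 10800.00 mm², ΣAx_c = 810000.00 mm³, ΣAy_c = 1555200.00 mm³.
x_c = 810000.00/10800.00 = 75.00 mm; y_c = 1555200.00/10800.00 = 144.00 mm.

x_c = 75.00 mm, y_c = 144.00 mm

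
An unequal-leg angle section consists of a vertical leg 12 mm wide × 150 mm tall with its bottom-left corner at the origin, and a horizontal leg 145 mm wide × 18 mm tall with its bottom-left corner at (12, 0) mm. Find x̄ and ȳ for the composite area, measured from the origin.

vertical leg: A = 12 × 150 = 1800.00, centroid at (6.00, 75.00).
horizontal leg: A = 145 × 18 = 2610.00, centroid at (84.50, 9.00).
ΣA = 4410.00 mm², ΣAx̄ = 231345.00 mm³, ΣAȳ = 158490.00 mm³.
x̄ = 231345.00/4410.00 = 52.46 mm; ȳ = 158490.00/4410.00 = 35.94 mm.

x̄ = 52.46 mm, ȳ = 35.94 mm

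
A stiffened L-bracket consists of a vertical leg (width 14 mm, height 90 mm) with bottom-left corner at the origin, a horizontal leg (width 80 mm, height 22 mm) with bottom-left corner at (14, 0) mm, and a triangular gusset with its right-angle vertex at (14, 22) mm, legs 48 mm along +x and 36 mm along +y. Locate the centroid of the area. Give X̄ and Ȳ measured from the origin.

vertical leg: A = 14 × 90 = 1260.00, centroid at (7.00, 45.00).
horizontal leg: A = 80 × 22 = 1760.00, centroid at (54.00, 11.00).
gusset: A = ½·48·36 = 864.00, centroid at (30.00, 34.00).
ΣA = 3884.00 mm², ΣAX̄ = 129780.00 mm³, ΣAȲ = 105436.00 mm³.
X̄ = 129780.00/3884.00 = 33.41 mm; Ȳ = 105436.00/3884.00 = 27.15 mm.

X̄ = 33.41 mm, Ȳ = 27.15 mm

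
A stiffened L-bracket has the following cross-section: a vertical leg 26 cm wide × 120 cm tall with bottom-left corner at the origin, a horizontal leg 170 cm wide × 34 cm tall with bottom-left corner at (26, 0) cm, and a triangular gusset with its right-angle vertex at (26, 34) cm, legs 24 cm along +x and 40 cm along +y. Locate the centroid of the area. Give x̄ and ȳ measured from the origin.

vertical leg: A = 26 × 120 = 3120.00, centroid at (13.00, 60.00).
horizontal leg: A = 170 × 34 = 5780.00, centroid at (111.00, 17.00).
gusset: A = ½·24·40 = 480.00, centroid at (34.00, 47.33).
ΣA = 9380.00 cm², ΣAx̄ = 698460.00 cm³, ΣAȳ = 308180.00 cm³.
x̄ = 698460.00/9380.00 = 74.46 cm; ȳ = 308180.00/9380.00 = 32.86 cm.

x̄ = 74.46 cm, ȳ = 32.86 cm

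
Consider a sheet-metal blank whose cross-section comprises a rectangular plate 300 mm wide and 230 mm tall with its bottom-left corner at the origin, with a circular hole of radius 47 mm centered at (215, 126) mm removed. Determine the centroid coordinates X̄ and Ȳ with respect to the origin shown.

X̄ = 142.73 mm, Ȳ = 113.77 mm

Part | A | x̄ᵢ | ȳᵢ | A·x̄ᵢ | A·ȳᵢ
plate | 69000.00 | 150.00 | 115.00 | 10350000.00 | 7935000.00
hole | -6939.78 | 215.00 | 126.00 | -1492052.31 | -874412.05
Σ | 62060.22 |  |  | 8857947.69 | 7060587.95
X̄ = 8857947.69 / 62060.22 = 142.73 mm
Ȳ = 7060587.95 / 62060.22 = 113.77 mm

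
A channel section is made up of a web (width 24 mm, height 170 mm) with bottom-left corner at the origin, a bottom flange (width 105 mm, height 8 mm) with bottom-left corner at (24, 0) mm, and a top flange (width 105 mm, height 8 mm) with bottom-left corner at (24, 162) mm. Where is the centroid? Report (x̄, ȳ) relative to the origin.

web: A = 24 × 170 = 4080.00, centroid at (12.00, 85.00).
bottom flange: A = 105 × 8 = 840.00, centroid at (76.50, 4.00).
top flange: A = 105 × 8 = 840.00, centroid at (76.50, 166.00).
ΣA = 5760.00 mm²
ΣAx̄ = (4080.00)(12.00) + (840.00)(76.50) + (840.00)(76.50) = 177480.00 mm³
ΣAȳ = (4080.00)(85.00) + (840.00)(4.00) + (840.00)(166.00) = 489600.00 mm³
x̄ = 177480.00 / 5760.00 = 30.81 mm
ȳ = 489600.00 / 5760.00 = 85.00 mm

x̄ = 30.81 mm, ȳ = 85.00 mm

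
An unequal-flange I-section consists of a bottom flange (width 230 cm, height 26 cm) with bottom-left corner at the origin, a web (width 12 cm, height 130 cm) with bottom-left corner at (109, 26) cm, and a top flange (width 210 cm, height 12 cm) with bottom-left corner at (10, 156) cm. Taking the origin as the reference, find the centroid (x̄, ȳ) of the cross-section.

x̄ = 115.00 cm, ȳ = 62.42 cm

Part | A | x̄ᵢ | ȳᵢ | A·x̄ᵢ | A·ȳᵢ
bottom flange | 5980.00 | 115.00 | 13.00 | 687700.00 | 77740.00
web | 1560.00 | 115.00 | 91.00 | 179400.00 | 141960.00
top flange | 2520.00 | 115.00 | 162.00 | 289800.00 | 408240.00
Σ | 10060.00 |  |  | 1156900.00 | 627940.00
x̄ = 1156900.00 / 10060.00 = 115.00 cm
ȳ = 627940.00 / 10060.00 = 62.42 cm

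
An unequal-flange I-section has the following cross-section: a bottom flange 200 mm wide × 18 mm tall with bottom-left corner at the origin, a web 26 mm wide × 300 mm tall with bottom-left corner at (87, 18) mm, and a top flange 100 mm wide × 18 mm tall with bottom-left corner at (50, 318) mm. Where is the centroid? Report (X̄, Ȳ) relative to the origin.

bottom flange: A = 200 × 18 = 3600.00, centroid at (100.00, 9.00).
web: A = 26 × 300 = 7800.00, centroid at (100.00, 168.00).
top flange: A = 100 × 18 = 1800.00, centroid at (100.00, 327.00).
ΣA = 13200.00 mm²
ΣAX̄ = (3600.00)(100.00) + (7800.00)(100.00) + (1800.00)(100.00) = 1320000.00 mm³
ΣAȲ = (3600.00)(9.00) + (7800.00)(168.00) + (1800.00)(327.00) = 1931400.00 mm³
X̄ = 1320000.00 / 13200.00 = 100.00 mm
Ȳ = 1931400.00 / 13200.00 = 146.32 mm

X̄ = 100.00 mm, Ȳ = 146.32 mm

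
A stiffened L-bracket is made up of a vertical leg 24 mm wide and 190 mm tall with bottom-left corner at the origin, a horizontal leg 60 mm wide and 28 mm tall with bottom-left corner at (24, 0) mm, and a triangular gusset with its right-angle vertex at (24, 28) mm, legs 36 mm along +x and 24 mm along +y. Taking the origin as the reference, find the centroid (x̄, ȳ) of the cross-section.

vertical leg: A = 24 × 190 = 4560.00, centroid at (12.00, 95.00).
horizontal leg: A = 60 × 28 = 1680.00, centroid at (54.00, 14.00).
gusset: A = ½·36·24 = 432.00, centroid at (36.00, 36.00).
ΣA = 6672.00 mm², ΣAx̄ = 160992.00 mm³, ΣAȳ = 472272.00 mm³.
x̄ = 160992.00/6672.00 = 24.13 mm; ȳ = 472272.00/6672.00 = 70.78 mm.

x̄ = 24.13 mm, ȳ = 70.78 mm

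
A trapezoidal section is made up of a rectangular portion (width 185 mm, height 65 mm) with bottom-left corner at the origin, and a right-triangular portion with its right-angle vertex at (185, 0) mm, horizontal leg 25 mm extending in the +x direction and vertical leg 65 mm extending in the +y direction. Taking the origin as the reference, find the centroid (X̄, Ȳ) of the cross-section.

rectangular portion: A = 185 × 65 = 12025.00, centroid at (92.50, 32.50).
triangular portion: A = ½·25·65 = 812.50, centroid at (193.33, 21.67).
ΣA = 12837.50 mm²
ΣAX̄ = (12025.00)(92.50) + (812.50)(193.33) = 1269395.83 mm³
ΣAȲ = (12025.00)(32.50) + (812.50)(21.67) = 408416.67 mm³
X̄ = 1269395.83 / 12837.50 = 98.88 mm
Ȳ = 408416.67 / 12837.50 = 31.81 mm

X̄ = 98.88 mm, Ȳ = 31.81 mm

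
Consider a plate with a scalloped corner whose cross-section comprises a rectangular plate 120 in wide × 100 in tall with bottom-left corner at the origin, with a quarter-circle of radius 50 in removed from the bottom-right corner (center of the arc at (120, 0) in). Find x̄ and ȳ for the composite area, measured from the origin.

plate: A = 120 × 100 = 12000.00, centroid at (60.00, 50.00).
removed quarter-circle: A = −¼π·50² = -1963.50, centroid at (98.78, 21.22).
ΣA = 10036.50 in², ΣAx̄ = 526047.22 in³, ΣAȳ = 558333.33 in³.
x̄ = 526047.22/10036.50 = 52.41 in; ȳ = 558333.33/10036.50 = 55.63 in.

x̄ = 52.41 in, ȳ = 55.63 in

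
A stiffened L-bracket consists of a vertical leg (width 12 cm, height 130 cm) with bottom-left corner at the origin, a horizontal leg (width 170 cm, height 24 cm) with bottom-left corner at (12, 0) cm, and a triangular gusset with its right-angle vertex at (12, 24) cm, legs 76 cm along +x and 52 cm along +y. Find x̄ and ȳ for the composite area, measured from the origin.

vertical leg: A = 12 × 130 = 1560.00, centroid at (6.00, 65.00).
horizontal leg: A = 170 × 24 = 4080.00, centroid at (97.00, 12.00).
gusset: A = ½·76·52 = 1976.00, centroid at (37.33, 41.33).
ΣA = 7616.00 cm², ΣAx̄ = 478890.67 cm³, ΣAȳ = 232034.67 cm³.
x̄ = 478890.67/7616.00 = 62.88 cm; ȳ = 232034.67/7616.00 = 30.47 cm.

x̄ = 62.88 cm, ȳ = 30.47 cm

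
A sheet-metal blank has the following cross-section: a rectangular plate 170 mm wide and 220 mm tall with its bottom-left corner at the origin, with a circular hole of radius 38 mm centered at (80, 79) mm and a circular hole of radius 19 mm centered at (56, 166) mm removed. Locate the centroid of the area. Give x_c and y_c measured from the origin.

x_c = 86.75 mm, y_c = 112.43 mm

plate: A = 170 × 220 = 37400.00, centroid at (85.00, 110.00).
hole 1: A = −π·38² = -4536.46, centroid at (80.00, 79.00).
hole 2: A = −π·19² = -1134.11, centroid at (56.00, 166.00).
ΣA = 31729.43 mm², ΣAx_c = 2752572.78 mm³, ΣAy_c = 3567356.60 mm³.
x_c = 2752572.78/31729.43 = 86.75 mm; y_c = 3567356.60/31729.43 = 112.43 mm.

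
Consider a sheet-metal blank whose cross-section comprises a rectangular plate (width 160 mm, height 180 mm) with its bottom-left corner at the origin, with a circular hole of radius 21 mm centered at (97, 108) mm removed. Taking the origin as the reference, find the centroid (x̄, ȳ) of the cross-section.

Part | A | x̄ᵢ | ȳᵢ | A·x̄ᵢ | A·ȳᵢ
plate | 28800.00 | 80.00 | 90.00 | 2304000.00 | 2592000.00
hole | -1385.44 | 97.00 | 108.00 | -134387.91 | -149627.77
Σ | 27414.56 |  |  | 2169612.09 | 2442372.23
x̄ = 2169612.09 / 27414.56 = 79.14 mm
ȳ = 2442372.23 / 27414.56 = 89.09 mm

x̄ = 79.14 mm, ȳ = 89.09 mm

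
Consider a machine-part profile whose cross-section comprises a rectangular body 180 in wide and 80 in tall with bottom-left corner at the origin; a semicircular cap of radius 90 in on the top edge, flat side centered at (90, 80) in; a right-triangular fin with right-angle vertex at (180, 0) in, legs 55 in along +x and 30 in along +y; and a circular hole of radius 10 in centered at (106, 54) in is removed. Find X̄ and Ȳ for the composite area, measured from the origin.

X̄ = 93.05 in, Ȳ = 74.95 in

rectangular body: A = 180 × 80 = 14400.00, centroid at (90.00, 40.00).
semicircular top: A = ½π·90² = 12723.45, centroid at (90.00, 118.20).
triangular fin: A = ½·55·30 = 825.00, centroid at (198.33, 10.00).
hole: A = −π·10² = -314.16, centroid at (106.00, 54.00).
ΣA = 27634.29 in², ΣAX̄ = 2571434.64 in³, ΣAȲ = 2071161.42 in³.
X̄ = 2571434.64/27634.29 = 93.05 in; Ȳ = 2071161.42/27634.29 = 74.95 in.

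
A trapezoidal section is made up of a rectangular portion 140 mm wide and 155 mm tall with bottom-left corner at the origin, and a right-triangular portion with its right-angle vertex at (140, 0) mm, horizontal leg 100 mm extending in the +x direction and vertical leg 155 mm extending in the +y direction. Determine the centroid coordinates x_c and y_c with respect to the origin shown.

rectangular portion: A = 140 × 155 = 21700.00, centroid at (70.00, 77.50).
triangular portion: A = ½·100·155 = 7750.00, centroid at (173.33, 51.67).
ΣA = 29450.00 mm²
ΣAx_c = (21700.00)(70.00) + (7750.00)(173.33) = 2862333.33 mm³
ΣAy_c = (21700.00)(77.50) + (7750.00)(51.67) = 2082166.67 mm³
x_c = 2862333.33 / 29450.00 = 97.19 mm
y_c = 2082166.67 / 29450.00 = 70.70 mm

x_c = 97.19 mm, y_c = 70.70 mm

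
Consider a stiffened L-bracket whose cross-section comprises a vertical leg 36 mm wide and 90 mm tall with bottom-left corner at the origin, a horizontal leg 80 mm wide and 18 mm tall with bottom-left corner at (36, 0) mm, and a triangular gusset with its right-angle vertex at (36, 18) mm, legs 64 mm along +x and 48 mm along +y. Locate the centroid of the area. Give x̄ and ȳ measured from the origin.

Part | A | x̄ᵢ | ȳᵢ | A·x̄ᵢ | A·ȳᵢ
vertical leg | 3240.00 | 18.00 | 45.00 | 58320.00 | 145800.00
horizontal leg | 1440.00 | 76.00 | 9.00 | 109440.00 | 12960.00
gusset | 1536.00 | 57.33 | 34.00 | 88064.00 | 52224.00
Σ | 6216.00 |  |  | 255824.00 | 210984.00
x̄ = 255824.00 / 6216.00 = 41.16 mm
ȳ = 210984.00 / 6216.00 = 33.94 mm

x̄ = 41.16 mm, ȳ = 33.94 mm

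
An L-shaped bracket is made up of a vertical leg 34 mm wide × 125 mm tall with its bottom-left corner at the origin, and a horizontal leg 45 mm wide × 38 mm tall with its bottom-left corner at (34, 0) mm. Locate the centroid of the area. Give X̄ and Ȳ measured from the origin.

vertical leg: A = 34 × 125 = 4250.00, centroid at (17.00, 62.50).
horizontal leg: A = 45 × 38 = 1710.00, centroid at (56.50, 19.00).
ΣA = 5960.00 mm²
ΣAX̄ = (4250.00)(17.00) + (1710.00)(56.50) = 168865.00 mm³
ΣAȲ = (4250.00)(62.50) + (1710.00)(19.00) = 298115.00 mm³
X̄ = 168865.00 / 5960.00 = 28.33 mm
Ȳ = 298115.00 / 5960.00 = 50.02 mm

X̄ = 28.33 mm, Ȳ = 50.02 mm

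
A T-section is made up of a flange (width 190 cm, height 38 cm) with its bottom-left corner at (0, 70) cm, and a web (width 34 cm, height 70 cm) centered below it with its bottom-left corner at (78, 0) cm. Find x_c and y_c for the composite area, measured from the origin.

x_c = 95.00 cm, y_c = 75.61 cm

web: A = 34 × 70 = 2380.00, centroid at (95.00, 35.00).
flange: A = 190 × 38 = 7220.00, centroid at (95.00, 89.00).
ΣA = 9600.00 cm², ΣAx_c = 912000.00 cm³, ΣAy_c = 725880.00 cm³.
x_c = 912000.00/9600.00 = 95.00 cm; y_c = 725880.00/9600.00 = 75.61 cm.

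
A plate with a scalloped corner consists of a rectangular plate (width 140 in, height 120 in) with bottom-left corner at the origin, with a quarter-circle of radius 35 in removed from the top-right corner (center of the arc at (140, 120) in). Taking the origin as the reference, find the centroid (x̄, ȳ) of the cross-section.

x̄ = 66.65 in, ȳ = 57.26 in

plate: A = 140 × 120 = 16800.00, centroid at (70.00, 60.00).
removed quarter-circle: A = −¼π·35² = -962.11, centroid at (125.15, 105.15).
ΣA = 15837.89 in², ΣAx̄ = 1055595.88 in³, ΣAȳ = 906838.14 in³.
x̄ = 1055595.88/15837.89 = 66.65 in; ȳ = 906838.14/15837.89 = 57.26 in.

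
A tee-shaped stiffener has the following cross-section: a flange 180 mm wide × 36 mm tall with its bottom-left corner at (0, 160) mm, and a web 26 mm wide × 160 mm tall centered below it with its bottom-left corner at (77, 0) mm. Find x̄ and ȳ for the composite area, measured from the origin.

Part | A | x̄ᵢ | ȳᵢ | A·x̄ᵢ | A·ȳᵢ
web | 4160.00 | 90.00 | 80.00 | 374400.00 | 332800.00
flange | 6480.00 | 90.00 | 178.00 | 583200.00 | 1153440.00
Σ | 10640.00 |  |  | 957600.00 | 1486240.00
x̄ = 957600.00 / 10640.00 = 90.00 mm
ȳ = 1486240.00 / 10640.00 = 139.68 mm

x̄ = 90.00 mm, ȳ = 139.68 mm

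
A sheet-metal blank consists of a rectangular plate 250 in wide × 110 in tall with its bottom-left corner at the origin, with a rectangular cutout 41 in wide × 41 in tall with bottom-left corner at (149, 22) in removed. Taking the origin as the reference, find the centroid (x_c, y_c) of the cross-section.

x_c = 122.10 in, y_c = 55.81 in

plate: A = 250 × 110 = 27500.00, centroid at (125.00, 55.00).
hole: A = −(41 × 41) = -1681.00, centroid at (169.50, 42.50).
ΣA = 25819.00 in²
ΣAx_c = (27500.00)(125.00) + (-1681.00)(169.50) = 3152570.50 in³
ΣAy_c = (27500.00)(55.00) + (-1681.00)(42.50) = 1441057.50 in³
x_c = 3152570.50 / 25819.00 = 122.10 in
y_c = 1441057.50 / 25819.00 = 55.81 in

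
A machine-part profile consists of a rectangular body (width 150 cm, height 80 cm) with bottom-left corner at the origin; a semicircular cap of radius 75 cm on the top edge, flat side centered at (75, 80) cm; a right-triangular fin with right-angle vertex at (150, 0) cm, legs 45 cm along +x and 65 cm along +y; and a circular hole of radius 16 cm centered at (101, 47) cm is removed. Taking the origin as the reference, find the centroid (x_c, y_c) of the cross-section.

x_c = 80.15 cm, y_c = 68.02 cm

Part | A | x̄ᵢ | ȳᵢ | A·x̄ᵢ | A·ȳᵢ
rectangular body | 12000.00 | 75.00 | 40.00 | 900000.00 | 480000.00
semicircular top | 8835.73 | 75.00 | 111.83 | 662679.70 | 988108.35
triangular fin | 1462.50 | 165.00 | 21.67 | 241312.50 | 31687.50
hole | -804.25 | 101.00 | 47.00 | -81229.02 | -37799.64
Σ | 21493.98 |  |  | 1722763.18 | 1461996.20
x_c = 1722763.18 / 21493.98 = 80.15 cm
y_c = 1461996.20 / 21493.98 = 68.02 cm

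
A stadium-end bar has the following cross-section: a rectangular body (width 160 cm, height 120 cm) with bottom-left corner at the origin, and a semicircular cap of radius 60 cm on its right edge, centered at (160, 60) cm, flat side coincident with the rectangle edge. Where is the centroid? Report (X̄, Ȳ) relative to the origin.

X̄ = 103.99 cm, Ȳ = 60.00 cm

rectangular body: A = 160 × 120 = 19200.00, centroid at (80.00, 60.00).
semicircular end: A = ½π·60² = 5654.87, centroid at (185.46, 60.00).
ΣA = 24854.87 cm², ΣAX̄ = 2584778.68 cm³, ΣAȲ = 1491292.01 cm³.
X̄ = 2584778.68/24854.87 = 103.99 cm; Ȳ = 1491292.01/24854.87 = 60.00 cm.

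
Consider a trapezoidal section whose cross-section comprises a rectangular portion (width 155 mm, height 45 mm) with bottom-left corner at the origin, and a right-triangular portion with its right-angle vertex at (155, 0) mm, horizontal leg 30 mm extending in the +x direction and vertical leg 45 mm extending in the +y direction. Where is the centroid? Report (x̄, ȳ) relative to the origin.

rectangular portion: A = 155 × 45 = 6975.00, centroid at (77.50, 22.50).
triangular portion: A = ½·30·45 = 675.00, centroid at (165.00, 15.00).
ΣA = 7650.00 mm²
ΣAx̄ = (6975.00)(77.50) + (675.00)(165.00) = 651937.50 mm³
ΣAȳ = (6975.00)(22.50) + (675.00)(15.00) = 167062.50 mm³
x̄ = 651937.50 / 7650.00 = 85.22 mm
ȳ = 167062.50 / 7650.00 = 21.84 mm

x̄ = 85.22 mm, ȳ = 21.84 mm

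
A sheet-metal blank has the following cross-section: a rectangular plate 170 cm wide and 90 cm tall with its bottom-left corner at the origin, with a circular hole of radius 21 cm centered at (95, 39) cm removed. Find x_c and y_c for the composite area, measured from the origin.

x_c = 84.00 cm, y_c = 45.60 cm

Part | A | x̄ᵢ | ȳᵢ | A·x̄ᵢ | A·ȳᵢ
plate | 15300.00 | 85.00 | 45.00 | 1300500.00 | 688500.00
hole | -1385.44 | 95.00 | 39.00 | -131617.02 | -54032.25
Σ | 13914.56 |  |  | 1168882.98 | 634467.75
x_c = 1168882.98 / 13914.56 = 84.00 cm
y_c = 634467.75 / 13914.56 = 45.60 cm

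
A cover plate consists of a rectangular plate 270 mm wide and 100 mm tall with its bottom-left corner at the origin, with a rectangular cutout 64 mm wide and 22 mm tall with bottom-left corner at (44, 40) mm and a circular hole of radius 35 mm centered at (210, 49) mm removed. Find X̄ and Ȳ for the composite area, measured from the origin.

plate: A = 270 × 100 = 27000.00, centroid at (135.00, 50.00).
hole 1: A = −(64 × 22) = -1408.00, centroid at (76.00, 51.00).
hole 2: A = −π·35² = -3848.45, centroid at (210.00, 49.00).
ΣA = 21743.55 mm², ΣAX̄ = 2729817.29 mm³, ΣAȲ = 1089617.90 mm³.
X̄ = 2729817.29/21743.55 = 125.55 mm; Ȳ = 1089617.90/21743.55 = 50.11 mm.

X̄ = 125.55 mm, Ȳ = 50.11 mm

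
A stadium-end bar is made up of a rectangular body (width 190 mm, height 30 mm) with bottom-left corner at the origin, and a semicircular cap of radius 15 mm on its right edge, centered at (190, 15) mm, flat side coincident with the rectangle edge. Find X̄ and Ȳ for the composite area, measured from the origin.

X̄ = 100.92 mm, Ȳ = 15.00 mm

rectangular body: A = 190 × 30 = 5700.00, centroid at (95.00, 15.00).
semicircular end: A = ½π·15² = 353.43, centroid at (196.37, 15.00).
ΣA = 6053.43 mm²
ΣAX̄ = (5700.00)(95.00) + (353.43)(196.37) = 610901.54 mm³
ΣAȲ = (5700.00)(15.00) + (353.43)(15.00) = 90801.44 mm³
X̄ = 610901.54 / 6053.43 = 100.92 mm
Ȳ = 90801.44 / 6053.43 = 15.00 mm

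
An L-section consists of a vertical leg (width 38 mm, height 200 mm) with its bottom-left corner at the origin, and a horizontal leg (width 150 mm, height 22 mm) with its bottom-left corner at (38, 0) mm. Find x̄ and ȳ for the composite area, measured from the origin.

x̄ = 47.46 mm, ȳ = 73.06 mm

Part | A | x̄ᵢ | ȳᵢ | A·x̄ᵢ | A·ȳᵢ
vertical leg | 7600.00 | 19.00 | 100.00 | 144400.00 | 760000.00
horizontal leg | 3300.00 | 113.00 | 11.00 | 372900.00 | 36300.00
Σ | 10900.00 |  |  | 517300.00 | 796300.00
x̄ = 517300.00 / 10900.00 = 47.46 mm
ȳ = 796300.00 / 10900.00 = 73.06 mm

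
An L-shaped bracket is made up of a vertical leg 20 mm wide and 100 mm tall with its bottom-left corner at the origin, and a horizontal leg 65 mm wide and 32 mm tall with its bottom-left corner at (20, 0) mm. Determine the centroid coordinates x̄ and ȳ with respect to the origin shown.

x̄ = 31.67 mm, ȳ = 32.67 mm

vertical leg: A = 20 × 100 = 2000.00, centroid at (10.00, 50.00).
horizontal leg: A = 65 × 32 = 2080.00, centroid at (52.50, 16.00).
ΣA = 4080.00 mm², ΣAx̄ = 129200.00 mm³, ΣAȳ = 133280.00 mm³.
x̄ = 129200.00/4080.00 = 31.67 mm; ȳ = 133280.00/4080.00 = 32.67 mm.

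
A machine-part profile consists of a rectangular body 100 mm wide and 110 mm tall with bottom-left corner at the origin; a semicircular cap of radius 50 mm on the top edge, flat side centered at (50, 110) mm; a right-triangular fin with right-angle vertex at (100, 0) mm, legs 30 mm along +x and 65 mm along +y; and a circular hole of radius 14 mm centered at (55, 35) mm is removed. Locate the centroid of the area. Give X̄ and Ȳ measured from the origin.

rectangular body: A = 100 × 110 = 11000.00, centroid at (50.00, 55.00).
semicircular top: A = ½π·50² = 3926.99, centroid at (50.00, 131.22).
triangular fin: A = ½·30·65 = 975.00, centroid at (110.00, 21.67).
hole: A = −π·14² = -615.75, centroid at (55.00, 35.00).
ΣA = 15286.24 mm²
ΣAX̄ = (11000.00)(50.00) + (3926.99)(50.00) + (975.00)(110.00) + (-615.75)(55.00) = 819733.17 mm³
ΣAȲ = (11000.00)(55.00) + (3926.99)(131.22) + (975.00)(21.67) + (-615.75)(35.00) = 1119876.00 mm³
X̄ = 819733.17 / 15286.24 = 53.63 mm
Ȳ = 1119876.00 / 15286.24 = 73.26 mm

X̄ = 53.63 mm, Ȳ = 73.26 mm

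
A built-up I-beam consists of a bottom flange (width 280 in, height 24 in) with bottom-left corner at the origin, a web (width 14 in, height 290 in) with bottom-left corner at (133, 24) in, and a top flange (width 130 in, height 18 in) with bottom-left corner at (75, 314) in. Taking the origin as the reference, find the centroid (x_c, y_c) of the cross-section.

Part | A | x̄ᵢ | ȳᵢ | A·x̄ᵢ | A·ȳᵢ
bottom flange | 6720.00 | 140.00 | 12.00 | 940800.00 | 80640.00
web | 4060.00 | 140.00 | 169.00 | 568400.00 | 686140.00
top flange | 2340.00 | 140.00 | 323.00 | 327600.00 | 755820.00
Σ | 13120.00 |  |  | 1836800.00 | 1522600.00
x_c = 1836800.00 / 13120.00 = 140.00 in
y_c = 1522600.00 / 13120.00 = 116.05 in

x_c = 140.00 in, y_c = 116.05 in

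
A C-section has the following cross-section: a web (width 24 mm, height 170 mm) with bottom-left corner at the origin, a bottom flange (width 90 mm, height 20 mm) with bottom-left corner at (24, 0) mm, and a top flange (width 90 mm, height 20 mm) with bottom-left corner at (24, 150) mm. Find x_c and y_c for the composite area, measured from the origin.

web: A = 24 × 170 = 4080.00, centroid at (12.00, 85.00).
bottom flange: A = 90 × 20 = 1800.00, centroid at (69.00, 10.00).
top flange: A = 90 × 20 = 1800.00, centroid at (69.00, 160.00).
ΣA = 7680.00 mm²
ΣAx_c = (4080.00)(12.00) + (1800.00)(69.00) + (1800.00)(69.00) = 297360.00 mm³
ΣAy_c = (4080.00)(85.00) + (1800.00)(10.00) + (1800.00)(160.00) = 652800.00 mm³
x_c = 297360.00 / 7680.00 = 38.72 mm
y_c = 652800.00 / 7680.00 = 85.00 mm

x_c = 38.72 mm, y_c = 85.00 mm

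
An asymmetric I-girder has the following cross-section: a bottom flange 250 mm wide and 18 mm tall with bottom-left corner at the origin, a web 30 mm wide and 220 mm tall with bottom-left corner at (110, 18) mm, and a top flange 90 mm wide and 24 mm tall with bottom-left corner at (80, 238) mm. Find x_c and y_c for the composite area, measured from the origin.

x_c = 125.00 mm, y_c = 107.49 mm

bottom flange: A = 250 × 18 = 4500.00, centroid at (125.00, 9.00).
web: A = 30 × 220 = 6600.00, centroid at (125.00, 128.00).
top flange: A = 90 × 24 = 2160.00, centroid at (125.00, 250.00).
ΣA = 13260.00 mm²
ΣAx_c = (4500.00)(125.00) + (6600.00)(125.00) + (2160.00)(125.00) = 1657500.00 mm³
ΣAy_c = (4500.00)(9.00) + (6600.00)(128.00) + (2160.00)(250.00) = 1425300.00 mm³
x_c = 1657500.00 / 13260.00 = 125.00 mm
y_c = 1425300.00 / 13260.00 = 107.49 mm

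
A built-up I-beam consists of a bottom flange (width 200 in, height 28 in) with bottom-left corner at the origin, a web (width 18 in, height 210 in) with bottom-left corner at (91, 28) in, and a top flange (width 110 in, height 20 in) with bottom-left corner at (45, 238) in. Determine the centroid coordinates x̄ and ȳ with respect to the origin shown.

x̄ = 100.00 in, ȳ = 97.30 in

bottom flange: A = 200 × 28 = 5600.00, centroid at (100.00, 14.00).
web: A = 18 × 210 = 3780.00, centroid at (100.00, 133.00).
top flange: A = 110 × 20 = 2200.00, centroid at (100.00, 248.00).
ΣA = 11580.00 in², ΣAx̄ = 1158000.00 in³, ΣAȳ = 1126740.00 in³.
x̄ = 1158000.00/11580.00 = 100.00 in; ȳ = 1126740.00/11580.00 = 97.30 in.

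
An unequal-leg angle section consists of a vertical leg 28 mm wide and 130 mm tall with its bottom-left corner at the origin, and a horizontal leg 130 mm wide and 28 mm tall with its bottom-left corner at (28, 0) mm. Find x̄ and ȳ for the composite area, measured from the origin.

x̄ = 53.50 mm, ȳ = 39.50 mm

Part | A | x̄ᵢ | ȳᵢ | A·x̄ᵢ | A·ȳᵢ
vertical leg | 3640.00 | 14.00 | 65.00 | 50960.00 | 236600.00
horizontal leg | 3640.00 | 93.00 | 14.00 | 338520.00 | 50960.00
Σ | 7280.00 |  |  | 389480.00 | 287560.00
x̄ = 389480.00 / 7280.00 = 53.50 mm
ȳ = 287560.00 / 7280.00 = 39.50 mm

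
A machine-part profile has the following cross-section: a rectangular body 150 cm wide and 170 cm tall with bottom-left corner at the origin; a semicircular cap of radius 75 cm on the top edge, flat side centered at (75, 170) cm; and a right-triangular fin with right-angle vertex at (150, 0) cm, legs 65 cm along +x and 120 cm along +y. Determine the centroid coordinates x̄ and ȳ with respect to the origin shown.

x̄ = 84.86 cm, ȳ = 107.41 cm

Part | A | x̄ᵢ | ȳᵢ | A·x̄ᵢ | A·ȳᵢ
rectangular body | 25500.00 | 75.00 | 85.00 | 1912500.00 | 2167500.00
semicircular top | 8835.73 | 75.00 | 201.83 | 662679.70 | 1783323.99
triangular fin | 3900.00 | 171.67 | 40.00 | 669500.00 | 156000.00
Σ | 38235.73 |  |  | 3244679.70 | 4106823.99
x̄ = 3244679.70 / 38235.73 = 84.86 cm
ȳ = 4106823.99 / 38235.73 = 107.41 cm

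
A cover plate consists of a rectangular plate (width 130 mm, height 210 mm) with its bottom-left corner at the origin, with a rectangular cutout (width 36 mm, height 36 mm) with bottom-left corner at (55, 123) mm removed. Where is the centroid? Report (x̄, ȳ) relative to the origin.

x̄ = 64.60 mm, ȳ = 103.21 mm

Part | A | x̄ᵢ | ȳᵢ | A·x̄ᵢ | A·ȳᵢ
plate | 27300.00 | 65.00 | 105.00 | 1774500.00 | 2866500.00
hole | -1296.00 | 73.00 | 141.00 | -94608.00 | -182736.00
Σ | 26004.00 |  |  | 1679892.00 | 2683764.00
x̄ = 1679892.00 / 26004.00 = 64.60 mm
ȳ = 2683764.00 / 26004.00 = 103.21 mm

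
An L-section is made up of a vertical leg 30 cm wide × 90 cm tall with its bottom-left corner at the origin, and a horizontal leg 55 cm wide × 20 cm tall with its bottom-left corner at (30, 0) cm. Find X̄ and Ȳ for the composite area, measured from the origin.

Part | A | x̄ᵢ | ȳᵢ | A·x̄ᵢ | A·ȳᵢ
vertical leg | 2700.00 | 15.00 | 45.00 | 40500.00 | 121500.00
horizontal leg | 1100.00 | 57.50 | 10.00 | 63250.00 | 11000.00
Σ | 3800.00 |  |  | 103750.00 | 132500.00
X̄ = 103750.00 / 3800.00 = 27.30 cm
Ȳ = 132500.00 / 3800.00 = 34.87 cm

X̄ = 27.30 cm, Ȳ = 34.87 cm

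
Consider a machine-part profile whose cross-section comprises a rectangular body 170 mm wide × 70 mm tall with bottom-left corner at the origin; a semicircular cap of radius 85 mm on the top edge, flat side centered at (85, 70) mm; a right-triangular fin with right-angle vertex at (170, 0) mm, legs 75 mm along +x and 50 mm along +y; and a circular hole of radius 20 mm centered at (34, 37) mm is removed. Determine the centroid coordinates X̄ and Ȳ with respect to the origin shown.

X̄ = 96.33 mm, Ȳ = 67.25 mm

rectangular body: A = 170 × 70 = 11900.00, centroid at (85.00, 35.00).
semicircular top: A = ½π·85² = 11349.00, centroid at (85.00, 106.08).
triangular fin: A = ½·75·50 = 1875.00, centroid at (195.00, 16.67).
hole: A = −π·20² = -1256.64, centroid at (34.00, 37.00).
ΣA = 23867.37 mm²
ΣAX̄ = (11900.00)(85.00) + (11349.00)(85.00) + (1875.00)(195.00) + (-1256.64)(34.00) = 2299064.63 mm³
ΣAȲ = (11900.00)(35.00) + (11349.00)(106.08) + (1875.00)(16.67) + (-1256.64)(37.00) = 1605101.34 mm³
X̄ = 2299064.63 / 23867.37 = 96.33 mm
Ȳ = 1605101.34 / 23867.37 = 67.25 mm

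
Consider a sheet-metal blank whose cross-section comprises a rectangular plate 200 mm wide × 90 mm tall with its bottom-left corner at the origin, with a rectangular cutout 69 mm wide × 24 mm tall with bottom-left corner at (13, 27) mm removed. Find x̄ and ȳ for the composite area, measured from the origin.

plate: A = 200 × 90 = 18000.00, centroid at (100.00, 45.00).
hole: A = −(69 × 24) = -1656.00, centroid at (47.50, 39.00).
ΣA = 16344.00 mm²
ΣAx̄ = (18000.00)(100.00) + (-1656.00)(47.50) = 1721340.00 mm³
ΣAȳ = (18000.00)(45.00) + (-1656.00)(39.00) = 745416.00 mm³
x̄ = 1721340.00 / 16344.00 = 105.32 mm
ȳ = 745416.00 / 16344.00 = 45.61 mm

x̄ = 105.32 mm, ȳ = 45.61 mm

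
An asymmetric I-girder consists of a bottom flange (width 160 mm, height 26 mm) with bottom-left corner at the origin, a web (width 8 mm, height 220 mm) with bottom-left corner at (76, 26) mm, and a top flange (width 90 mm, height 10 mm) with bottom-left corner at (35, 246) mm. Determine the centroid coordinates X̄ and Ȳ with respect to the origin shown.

X̄ = 80.00 mm, Ȳ = 76.15 mm

Part | A | x̄ᵢ | ȳᵢ | A·x̄ᵢ | A·ȳᵢ
bottom flange | 4160.00 | 80.00 | 13.00 | 332800.00 | 54080.00
web | 1760.00 | 80.00 | 136.00 | 140800.00 | 239360.00
top flange | 900.00 | 80.00 | 251.00 | 72000.00 | 225900.00
Σ | 6820.00 |  |  | 545600.00 | 519340.00
X̄ = 545600.00 / 6820.00 = 80.00 mm
Ȳ = 519340.00 / 6820.00 = 76.15 mm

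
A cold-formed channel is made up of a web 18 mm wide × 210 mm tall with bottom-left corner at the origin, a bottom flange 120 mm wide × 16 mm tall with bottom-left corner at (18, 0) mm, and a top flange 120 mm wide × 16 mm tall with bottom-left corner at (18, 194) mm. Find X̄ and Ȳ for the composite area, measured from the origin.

X̄ = 43.77 mm, Ȳ = 105.00 mm

web: A = 18 × 210 = 3780.00, centroid at (9.00, 105.00).
bottom flange: A = 120 × 16 = 1920.00, centroid at (78.00, 8.00).
top flange: A = 120 × 16 = 1920.00, centroid at (78.00, 202.00).
ΣA = 7620.00 mm², ΣAX̄ = 333540.00 mm³, ΣAȲ = 800100.00 mm³.
X̄ = 333540.00/7620.00 = 43.77 mm; Ȳ = 800100.00/7620.00 = 105.00 mm.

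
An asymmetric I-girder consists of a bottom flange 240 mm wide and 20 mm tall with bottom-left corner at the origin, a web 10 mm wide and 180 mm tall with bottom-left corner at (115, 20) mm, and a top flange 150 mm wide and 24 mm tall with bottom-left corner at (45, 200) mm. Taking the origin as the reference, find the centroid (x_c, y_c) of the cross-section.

x_c = 120.00 mm, y_c = 98.94 mm

Part | A | x̄ᵢ | ȳᵢ | A·x̄ᵢ | A·ȳᵢ
bottom flange | 4800.00 | 120.00 | 10.00 | 576000.00 | 48000.00
web | 1800.00 | 120.00 | 110.00 | 216000.00 | 198000.00
top flange | 3600.00 | 120.00 | 212.00 | 432000.00 | 763200.00
Σ | 10200.00 |  |  | 1224000.00 | 1009200.00
x_c = 1224000.00 / 10200.00 = 120.00 mm
y_c = 1009200.00 / 10200.00 = 98.94 mm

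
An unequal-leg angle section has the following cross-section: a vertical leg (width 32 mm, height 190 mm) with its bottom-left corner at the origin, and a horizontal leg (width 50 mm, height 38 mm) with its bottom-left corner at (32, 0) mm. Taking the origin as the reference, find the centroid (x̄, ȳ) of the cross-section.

x̄ = 25.76 mm, ȳ = 76.90 mm

Part | A | x̄ᵢ | ȳᵢ | A·x̄ᵢ | A·ȳᵢ
vertical leg | 6080.00 | 16.00 | 95.00 | 97280.00 | 577600.00
horizontal leg | 1900.00 | 57.00 | 19.00 | 108300.00 | 36100.00
Σ | 7980.00 |  |  | 205580.00 | 613700.00
x̄ = 205580.00 / 7980.00 = 25.76 mm
ȳ = 613700.00 / 7980.00 = 76.90 mm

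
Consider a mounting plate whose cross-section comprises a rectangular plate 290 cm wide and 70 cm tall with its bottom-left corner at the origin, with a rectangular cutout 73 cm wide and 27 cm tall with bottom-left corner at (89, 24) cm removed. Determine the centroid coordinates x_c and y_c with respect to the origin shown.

x_c = 147.10 cm, y_c = 34.73 cm

plate: A = 290 × 70 = 20300.00, centroid at (145.00, 35.00).
hole: A = −(73 × 27) = -1971.00, centroid at (125.50, 37.50).
ΣA = 18329.00 cm²
ΣAx_c = (20300.00)(145.00) + (-1971.00)(125.50) = 2696139.50 cm³
ΣAy_c = (20300.00)(35.00) + (-1971.00)(37.50) = 636587.50 cm³
x_c = 2696139.50 / 18329.00 = 147.10 cm
y_c = 636587.50 / 18329.00 = 34.73 cm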